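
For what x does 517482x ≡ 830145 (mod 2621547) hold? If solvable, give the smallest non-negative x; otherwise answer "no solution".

no solution

gcd(517482, 2621547):
2621547 = 5×517482 + 34137
517482 = 15×34137 + 5427
34137 = 6×5427 + 1575
5427 = 3×1575 + 702
1575 = 2×702 + 171
702 = 4×171 + 18
171 = 9×18 + 9
18 = 2×9 + 0
gcd = 9, but 9 ∤ 830145, so the congruence has no solution.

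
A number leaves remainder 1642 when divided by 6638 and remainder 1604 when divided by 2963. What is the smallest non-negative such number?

10443216

Write x = 1642 + 6638·k. Then 6638·k ≡ 1604 − 1642 ≡ 2925 (mod 2963).
Need 6638⁻¹ mod 2963. Extended Euclid on (2963, 712):
2963 = 4·712 + 115
712 = 6·115 + 22
115 = 5·22 + 5
22 = 4·5 + 2
5 = 2·2 + 1
2 = 2·1 + 0
Back-substitute:
1 = 5 − 2·2
1 = −2·22 + 9·5
1 = 9·115 − 47·22
1 = −47·712 + 291·115
1 = 291·2963 − 1211·712
6638⁻¹ ≡ 1752 (mod 2963), so k ≡ 1752·2925 ≡ 1573 (mod 2963).
x = 1642 + 6638·1573 = 10443216.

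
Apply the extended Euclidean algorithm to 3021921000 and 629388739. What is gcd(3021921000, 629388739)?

Repeated division:
3021921000 = 4·629388739 + 504366044
629388739 = 1·504366044 + 125022695
504366044 = 4·125022695 + 4275264
125022695 = 29·4275264 + 1040039
4275264 = 4·1040039 + 115108
1040039 = 9·115108 + 4067
115108 = 28·4067 + 1232
4067 = 3·1232 + 371
1232 = 3·371 + 119
371 = 3·119 + 14
119 = 8·14 + 7
14 = 2·7 + 0
gcd(3021921000, 629388739) = 7.
Express as a combination:
7 = 119 − 8·14
7 = −8·371 + 25·119
7 = 25·1232 − 83·371
7 = −83·4067 + 274·1232
7 = 274·115108 − 7755·4067
7 = −7755·1040039 + 70069·115108
7 = 70069·4275264 − 288031·1040039
7 = −288031·125022695 + 8422968·4275264
7 = 8422968·504366044 − 33979903·125022695
7 = −33979903·629388739 + 42402871·504366044
7 = 42402871·3021921000 − 203591387·629388739
So 7 = (42402871)·3021921000 + (-203591387)·629388739.

7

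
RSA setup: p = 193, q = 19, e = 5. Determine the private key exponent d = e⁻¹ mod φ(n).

2765

φ(n) = (p−1)(q−1) = 192·18 = 3456.
Need d with 5·d ≡ 1 (mod 3456). Apply the extended Euclidean algorithm:
3456 = 691*5 + 1
5 = 5*1 + 0
Back-substitute:
1 = 3456 − 691·5
So 5·(-691) ≡ 1 (mod 3456), hence d ≡ -691 ≡ 2765 (mod 3456).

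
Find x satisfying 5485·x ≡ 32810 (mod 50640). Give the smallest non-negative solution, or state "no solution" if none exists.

8546

First find gcd(5485, 50640):
50640 = 9*5485 + 1275
5485 = 4*1275 + 385
1275 = 3*385 + 120
385 = 3*120 + 25
120 = 4*25 + 20
25 = 1*20 + 5
20 = 4*5 + 0
gcd = 5 and 5 | 32810, so solutions exist. Divide through by 5: 1097x ≡ 6562 (mod 10128).
Now find 1097⁻¹ mod 10128:
10128 = 9·1097 + 255
1097 = 4·255 + 77
255 = 3·77 + 24
77 = 3·24 + 5
24 = 4·5 + 4
5 = 1·4 + 1
4 = 4·1 + 0
Back-substitute:
1 = 5 − 4
1 = −24 + 5·5
1 = 5·77 − 16·24
1 = −16·255 + 53·77
1 = 53·1097 − 228·255
1 = −228·10128 + 2105·1097
So 1097⁻¹ ≡ 2105 (mod 10128).
Then x ≡ 2105·6562 ≡ 8546 (mod 10128); the smallest non-negative solution is x = 8546.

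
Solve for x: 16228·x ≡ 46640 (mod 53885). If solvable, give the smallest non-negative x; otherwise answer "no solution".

10230

First find gcd(16228, 53885):
53885 = 3×16228 + 5201
16228 = 3×5201 + 625
5201 = 8×625 + 201
625 = 3×201 + 22
201 = 9×22 + 3
22 = 7×3 + 1
3 = 3×1 + 0
gcd = 1, so a unique solution mod 53885 exists.
Back-substitute for the Bézout coefficients:
1 = 22 − 7·3
1 = −7·201 + 64·22
1 = 64·625 − 199·201
1 = −199·5201 + 1656·625
1 = 1656·16228 − 5167·5201
1 = −5167·53885 + 17157·16228
So 16228·(17157) ≡ 1 (mod 53885), giving 16228⁻¹ ≡ 17157.
x ≡ 16228⁻¹·46640 ≡ 17157·46640 ≡ 10230 (mod 53885).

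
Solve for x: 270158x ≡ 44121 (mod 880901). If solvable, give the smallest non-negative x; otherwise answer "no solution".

77973

First find gcd(270158, 880901):
880901 = 3*270158 + 70427
270158 = 3*70427 + 58877
70427 = 1*58877 + 11550
58877 = 5*11550 + 1127
11550 = 10*1127 + 280
1127 = 4*280 + 7
280 = 40*7 + 0
gcd = 7 and 7 | 44121, so solutions exist. Divide through by 7: 38594x ≡ 6303 (mod 125843).
Now find 38594⁻¹ mod 125843:
125843 = 3*38594 + 10061
38594 = 3*10061 + 8411
10061 = 1*8411 + 1650
8411 = 5*1650 + 161
1650 = 10*161 + 40
161 = 4*40 + 1
40 = 40*1 + 0
Back-substitute:
1 = 161 − 4·40
1 = −4·1650 + 41·161
1 = 41·8411 − 209·1650
1 = −209·10061 + 250·8411
1 = 250·38594 − 959·10061
1 = −959·125843 + 3127·38594
So 38594⁻¹ ≡ 3127 (mod 125843).
Then x ≡ 3127·6303 ≡ 77973 (mod 125843); the smallest non-negative solution is x = 77973.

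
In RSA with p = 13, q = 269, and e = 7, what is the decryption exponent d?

919

φ(n) = (p−1)(q−1) = 12·268 = 3216.
Need d with 7·d ≡ 1 (mod 3216). Apply the extended Euclidean algorithm:
3216 = 459×7 + 3
7 = 2×3 + 1
3 = 3×1 + 0
Back-substitute:
1 = 7 − 2·3
1 = −2·3216 + 919·7
So 7·919 ≡ 1 (mod 3216), hence d = 919.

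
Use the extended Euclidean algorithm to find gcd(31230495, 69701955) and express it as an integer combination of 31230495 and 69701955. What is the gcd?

15

Apply Euclid's algorithm to 69701955 and 31230495:
69701955 = 2*31230495 + 7240965
31230495 = 4*7240965 + 2266635
7240965 = 3*2266635 + 441060
2266635 = 5*441060 + 61335
441060 = 7*61335 + 11715
61335 = 5*11715 + 2760
11715 = 4*2760 + 675
2760 = 4*675 + 60
675 = 11*60 + 15
60 = 4*15 + 0
gcd(31230495, 69701955) = 15.
Working backward:
15 = 675 − 11·60
15 = −11·2760 + 45·675
15 = 45·11715 − 191·2760
15 = −191·61335 + 1000·11715
15 = 1000·441060 − 7191·61335
15 = −7191·2266635 + 36955·441060
15 = 36955·7240965 − 118056·2266635
15 = −118056·31230495 + 509179·7240965
15 = 509179·69701955 − 1136414·31230495
So 15 = (509179)·69701955 + (-1136414)·31230495.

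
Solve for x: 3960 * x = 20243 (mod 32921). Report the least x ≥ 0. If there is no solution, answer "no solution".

26583

First find gcd(3960, 32921):
32921 = 8·3960 + 1241
3960 = 3·1241 + 237
1241 = 5·237 + 56
237 = 4·56 + 13
56 = 4·13 + 4
13 = 3·4 + 1
4 = 4·1 + 0
gcd = 1, so a unique solution mod 32921 exists.
Back-substitute for the Bézout coefficients:
1 = 13 − 3·4
1 = −3·56 + 13·13
1 = 13·237 − 55·56
1 = −55·1241 + 288·237
1 = 288·3960 − 919·1241
1 = −919·32921 + 7640·3960
So 3960·(7640) ≡ 1 (mod 32921), giving 3960⁻¹ ≡ 7640.
x ≡ 3960⁻¹·20243 ≡ 7640·20243 ≡ 26583 (mod 32921).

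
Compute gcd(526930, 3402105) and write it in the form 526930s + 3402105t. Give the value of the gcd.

Euclidean algorithm:
3402105 = 6×526930 + 240525
526930 = 2×240525 + 45880
240525 = 5×45880 + 11125
45880 = 4×11125 + 1380
11125 = 8×1380 + 85
1380 = 16×85 + 20
85 = 4×20 + 5
20 = 4×5 + 0
gcd(526930, 3402105) = 5.
Express as a combination:
5 = 85 − 4·20
5 = −4·1380 + 65·85
5 = 65·11125 − 524·1380
5 = −524·45880 + 2161·11125
5 = 2161·240525 − 11329·45880
5 = −11329·526930 + 24819·240525
5 = 24819·3402105 − 160243·526930
So 5 = (24819)·3402105 + (-160243)·526930.

5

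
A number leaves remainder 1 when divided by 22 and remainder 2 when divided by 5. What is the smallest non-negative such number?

67

Write x = 1 + 22·k. Then 22·k ≡ 2 − 1 ≡ 1 (mod 5).
Need 22⁻¹ mod 5. Extended Euclid on (5, 2):
5 = 2*2 + 1
2 = 2*1 + 0
Back-substitute:
1 = 5 − 2·2
22⁻¹ ≡ 3 (mod 5), so k ≡ 3·1 ≡ 3 (mod 5).
x = 1 + 22·3 = 67.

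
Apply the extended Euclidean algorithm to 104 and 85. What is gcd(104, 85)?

Euclidean algorithm:
104 = 1*85 + 19
85 = 4*19 + 9
19 = 2*9 + 1
9 = 9*1 + 0
gcd(104, 85) = 1.
Back-substituting:
1 = 19 − 2·9
1 = −2·85 + 9·19
1 = 9·104 − 11·85
So 1 = (9)·104 + (-11)·85.

1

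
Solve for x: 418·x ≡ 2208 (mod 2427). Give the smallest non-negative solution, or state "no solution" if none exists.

1422

First find gcd(418, 2427):
2427 = 5·418 + 337
418 = 1·337 + 81
337 = 4·81 + 13
81 = 6·13 + 3
13 = 4·3 + 1
3 = 3·1 + 0
gcd = 1, so a unique solution mod 2427 exists.
Back-substitute for the Bézout coefficients:
1 = 13 − 4·3
1 = −4·81 + 25·13
1 = 25·337 − 104·81
1 = −104·418 + 129·337
1 = 129·2427 − 749·418
So 418·(-749) ≡ 1 (mod 2427), giving 418⁻¹ ≡ 1678.
x ≡ 418⁻¹·2208 ≡ 1678·2208 ≡ 1422 (mod 2427).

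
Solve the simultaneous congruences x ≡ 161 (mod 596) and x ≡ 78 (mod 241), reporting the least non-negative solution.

Write x = 161 + 596·k. Then 596·k ≡ 78 − 161 ≡ 158 (mod 241).
Need 596⁻¹ mod 241. Extended Euclid on (241, 114):
241 = 2·114 + 13
114 = 8·13 + 10
13 = 1·10 + 3
10 = 3·3 + 1
3 = 3·1 + 0
Back-substitute:
1 = 10 − 3·3
1 = −3·13 + 4·10
1 = 4·114 − 35·13
1 = −35·241 + 74·114
596⁻¹ ≡ 74 (mod 241), so k ≡ 74·158 ≡ 124 (mod 241).
x = 161 + 596·124 = 74065.

74065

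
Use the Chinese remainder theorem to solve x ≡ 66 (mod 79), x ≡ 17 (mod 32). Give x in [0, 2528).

Write x = 66 + 79·k. Then 79·k ≡ 17 − 66 ≡ 15 (mod 32).
Need 79⁻¹ mod 32. Extended Euclid on (32, 15):
32 = 2·15 + 2
15 = 7·2 + 1
2 = 2·1 + 0
Back-substitute:
1 = 15 − 7·2
1 = −7·32 + 15·15
79⁻¹ ≡ 15 (mod 32), so k ≡ 15·15 ≡ 1 (mod 32).
x = 66 + 79·1 = 145.

145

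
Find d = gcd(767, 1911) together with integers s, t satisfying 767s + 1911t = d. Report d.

Euclidean algorithm:
1911 = 2·767 + 377
767 = 2·377 + 13
377 = 29·13 + 0
gcd(767, 1911) = 13.
Back-substituting:
13 = 767 − 2·377
13 = −2·1911 + 5·767
So 13 = (-2)·1911 + (5)·767.

13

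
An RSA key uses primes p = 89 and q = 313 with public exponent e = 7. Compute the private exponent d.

11767

φ(n) = (p−1)(q−1) = 88·312 = 27456.
Need d with 7·d ≡ 1 (mod 27456). Apply the extended Euclidean algorithm:
27456 = 3922*7 + 2
7 = 3*2 + 1
2 = 2*1 + 0
Back-substitute:
1 = 7 − 3·2
1 = −3·27456 + 11767·7
So 7·11767 ≡ 1 (mod 27456), hence d = 11767.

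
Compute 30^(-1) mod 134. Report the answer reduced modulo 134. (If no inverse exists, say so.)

Euclidean algorithm on 134, 30:
134 = 4·30 + 14
30 = 2·14 + 2
14 = 7·2 + 0
Since gcd = 2 > 1, 30 is not a unit mod 134.

no inverse exists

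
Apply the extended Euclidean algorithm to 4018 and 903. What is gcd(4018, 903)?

7

Repeated division:
4018 = 4×903 + 406
903 = 2×406 + 91
406 = 4×91 + 42
91 = 2×42 + 7
42 = 6×7 + 0
gcd(4018, 903) = 7.
Back-substituting:
7 = 91 − 2·42
7 = −2·406 + 9·91
7 = 9·903 − 20·406
7 = −20·4018 + 89·903
So 7 = (-20)·4018 + (89)·903.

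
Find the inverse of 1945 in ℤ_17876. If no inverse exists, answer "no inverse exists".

Extended Euclidean algorithm:
17876 = 9·1945 + 371
1945 = 5·371 + 90
371 = 4·90 + 11
90 = 8·11 + 2
11 = 5·2 + 1
2 = 2·1 + 0
The gcd is 1. Working backward:
1 = 11 − 5·2
1 = −5·90 + 41·11
1 = 41·371 − 169·90
1 = −169·1945 + 886·371
1 = 886·17876 − 8143·1945
So 1945·(-8143) ≡ 1 (mod 17876), and -8143 ≡ 9733 (mod 17876).

9733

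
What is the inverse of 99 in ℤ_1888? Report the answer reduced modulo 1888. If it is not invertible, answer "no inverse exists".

Apply the Euclidean algorithm to 1888 and 99:
1888 = 19·99 + 7
99 = 14·7 + 1
7 = 7·1 + 0
The gcd is 1. Working backward:
1 = 99 − 14·7
1 = −14·1888 + 267·99
So 99·267 ≡ 1 (mod 1888).

267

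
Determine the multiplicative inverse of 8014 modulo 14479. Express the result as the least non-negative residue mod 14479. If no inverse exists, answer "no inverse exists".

Apply the Euclidean algorithm to 14479 and 8014:
14479 = 1·8014 + 6465
8014 = 1·6465 + 1549
6465 = 4·1549 + 269
1549 = 5·269 + 204
269 = 1·204 + 65
204 = 3·65 + 9
65 = 7·9 + 2
9 = 4·2 + 1
2 = 2·1 + 0
The gcd is 1. Working backward:
1 = 9 − 4·2
1 = −4·65 + 29·9
1 = 29·204 − 91·65
1 = −91·269 + 120·204
1 = 120·1549 − 691·269
1 = −691·6465 + 2884·1549
1 = 2884·8014 − 3575·6465
1 = −3575·14479 + 6459·8014
So 8014·6459 ≡ 1 (mod 14479).

6459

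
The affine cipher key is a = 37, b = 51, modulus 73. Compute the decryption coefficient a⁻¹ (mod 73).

Apply the Euclidean algorithm to 73 and 37:
73 = 1×37 + 36
37 = 1×36 + 1
36 = 36×1 + 0
The gcd is 1. Working backward:
1 = 37 − 36
1 = −73 + 2·37
So 37·2 ≡ 1 (mod 73).

2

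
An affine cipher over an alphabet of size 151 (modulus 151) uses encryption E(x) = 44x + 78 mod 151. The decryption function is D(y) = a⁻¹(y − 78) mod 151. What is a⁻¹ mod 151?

gcd(151, 44) by repeated division:
151 = 3×44 + 19
44 = 2×19 + 6
19 = 3×6 + 1
6 = 6×1 + 0
The gcd is 1. Working backward:
1 = 19 − 3·6
1 = −3·44 + 7·19
1 = 7·151 − 24·44
Hence 44⁻¹ ≡ -24 ≡ 127 (mod 151).

127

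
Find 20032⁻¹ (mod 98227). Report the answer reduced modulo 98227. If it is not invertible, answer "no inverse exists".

Run Euclid on (98227, 20032):
98227 = 4*20032 + 18099
20032 = 1*18099 + 1933
18099 = 9*1933 + 702
1933 = 2*702 + 529
702 = 1*529 + 173
529 = 3*173 + 10
173 = 17*10 + 3
10 = 3*3 + 1
3 = 3*1 + 0
Since gcd(20032, 98227) = 1, back-substitute to write 1 as a combination:
1 = 10 − 3·3
1 = −3·173 + 52·10
1 = 52·529 − 159·173
1 = −159·702 + 211·529
1 = 211·1933 − 581·702
1 = −581·18099 + 5440·1933
1 = 5440·20032 − 6021·18099
1 = −6021·98227 + 29524·20032
So 20032·29524 ≡ 1 (mod 98227).

29524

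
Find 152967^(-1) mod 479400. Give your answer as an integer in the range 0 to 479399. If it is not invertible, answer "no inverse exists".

Euclidean algorithm on 479400, 152967:
479400 = 3×152967 + 20499
152967 = 7×20499 + 9474
20499 = 2×9474 + 1551
9474 = 6×1551 + 168
1551 = 9×168 + 39
168 = 4×39 + 12
39 = 3×12 + 3
12 = 4×3 + 0
Since gcd = 3 > 1, 152967 is not a unit mod 479400.

no inverse exists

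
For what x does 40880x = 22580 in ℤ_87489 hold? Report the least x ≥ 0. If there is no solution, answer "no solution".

52006

First find gcd(40880, 87489):
87489 = 2·40880 + 5729
40880 = 7·5729 + 777
5729 = 7·777 + 290
777 = 2·290 + 197
290 = 1·197 + 93
197 = 2·93 + 11
93 = 8·11 + 5
11 = 2·5 + 1
5 = 5·1 + 0
gcd = 1, so a unique solution mod 87489 exists.
Back-substitute for the Bézout coefficients:
1 = 11 − 2·5
1 = −2·93 + 17·11
1 = 17·197 − 36·93
1 = −36·290 + 53·197
1 = 53·777 − 142·290
1 = −142·5729 + 1047·777
1 = 1047·40880 − 7471·5729
1 = −7471·87489 + 15989·40880
So 40880·(15989) ≡ 1 (mod 87489), giving 40880⁻¹ ≡ 15989.
x ≡ 40880⁻¹·22580 ≡ 15989·22580 ≡ 52006 (mod 87489).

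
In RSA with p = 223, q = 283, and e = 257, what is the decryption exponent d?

52373

φ(n) = (p−1)(q−1) = 222·282 = 62604.
Need d with 257·d ≡ 1 (mod 62604). Apply the extended Euclidean algorithm:
62604 = 243×257 + 153
257 = 1×153 + 104
153 = 1×104 + 49
104 = 2×49 + 6
49 = 8×6 + 1
6 = 6×1 + 0
Back-substitute:
1 = 49 − 8·6
1 = −8·104 + 17·49
1 = 17·153 − 25·104
1 = −25·257 + 42·153
1 = 42·62604 − 10231·257
So 257·(-10231) ≡ 1 (mod 62604), hence d ≡ -10231 ≡ 52373 (mod 62604).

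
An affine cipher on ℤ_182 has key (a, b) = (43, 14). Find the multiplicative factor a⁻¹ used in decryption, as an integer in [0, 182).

Extended Euclidean algorithm:
182 = 4×43 + 10
43 = 4×10 + 3
10 = 3×3 + 1
3 = 3×1 + 0
The gcd is 1. Working backward:
1 = 10 − 3·3
1 = −3·43 + 13·10
1 = 13·182 − 55·43
Hence 43⁻¹ ≡ -55 ≡ 127 (mod 182).

127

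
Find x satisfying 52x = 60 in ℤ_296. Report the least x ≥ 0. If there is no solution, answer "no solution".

First find gcd(52, 296):
296 = 5*52 + 36
52 = 1*36 + 16
36 = 2*16 + 4
16 = 4*4 + 0
gcd = 4 and 4 | 60, so solutions exist. Divide through by 4: 13x ≡ 15 (mod 74).
Now find 13⁻¹ mod 74:
74 = 5×13 + 9
13 = 1×9 + 4
9 = 2×4 + 1
4 = 4×1 + 0
Back-substitute:
1 = 9 − 2·4
1 = −2·13 + 3·9
1 = 3·74 − 17·13
So 13·(-17) ≡ 1 (mod 74), i.e. 13⁻¹ ≡ 57.
Then x ≡ 57·15 ≡ 41 (mod 74); the smallest non-negative solution is x = 41.

41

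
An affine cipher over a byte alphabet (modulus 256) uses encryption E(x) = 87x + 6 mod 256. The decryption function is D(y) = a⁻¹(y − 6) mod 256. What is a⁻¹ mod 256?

Extended Euclidean algorithm:
256 = 2×87 + 82
87 = 1×82 + 5
82 = 16×5 + 2
5 = 2×2 + 1
2 = 2×1 + 0
The gcd is 1. Working backward:
1 = 5 − 2·2
1 = −2·82 + 33·5
1 = 33·87 − 35·82
1 = −35·256 + 103·87
So 87·103 ≡ 1 (mod 256).

103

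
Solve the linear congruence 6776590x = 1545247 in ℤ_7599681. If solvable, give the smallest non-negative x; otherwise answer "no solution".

First find gcd(6776590, 7599681):
7599681 = 1·6776590 + 823091
6776590 = 8·823091 + 191862
823091 = 4·191862 + 55643
191862 = 3·55643 + 24933
55643 = 2·24933 + 5777
24933 = 4·5777 + 1825
5777 = 3·1825 + 302
1825 = 6·302 + 13
302 = 23·13 + 3
13 = 4·3 + 1
3 = 3·1 + 0
gcd = 1, so a unique solution mod 7599681 exists.
Back-substitute for the Bézout coefficients:
1 = 13 − 4·3
1 = −4·302 + 93·13
1 = 93·1825 − 562·302
1 = −562·5777 + 1779·1825
1 = 1779·24933 − 7678·5777
1 = −7678·55643 + 17135·24933
1 = 17135·191862 − 59083·55643
1 = −59083·823091 + 253467·191862
1 = 253467·6776590 − 2086819·823091
1 = −2086819·7599681 + 2340286·6776590
So 6776590·(2340286) ≡ 1 (mod 7599681), giving 6776590⁻¹ ≡ 2340286.
x ≡ 6776590⁻¹·1545247 ≡ 2340286·1545247 ≡ 4117111 (mod 7599681).

4117111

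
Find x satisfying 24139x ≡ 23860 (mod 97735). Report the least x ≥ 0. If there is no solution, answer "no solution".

44020

First find gcd(24139, 97735):
97735 = 4×24139 + 1179
24139 = 20×1179 + 559
1179 = 2×559 + 61
559 = 9×61 + 10
61 = 6×10 + 1
10 = 10×1 + 0
gcd = 1, so a unique solution mod 97735 exists.
Back-substitute for the Bézout coefficients:
1 = 61 − 6·10
1 = −6·559 + 55·61
1 = 55·1179 − 116·559
1 = −116·24139 + 2375·1179
1 = 2375·97735 − 9616·24139
So 24139·(-9616) ≡ 1 (mod 97735), giving 24139⁻¹ ≡ 88119.
x ≡ 24139⁻¹·23860 ≡ 88119·23860 ≡ 44020 (mod 97735).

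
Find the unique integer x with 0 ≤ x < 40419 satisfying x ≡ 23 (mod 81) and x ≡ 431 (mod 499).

3425

Write x = 23 + 81·k. Then 81·k ≡ 431 − 23 ≡ 408 (mod 499).
Need 81⁻¹ mod 499. Extended Euclid on (499, 81):
499 = 6*81 + 13
81 = 6*13 + 3
13 = 4*3 + 1
3 = 3*1 + 0
Back-substitute:
1 = 13 − 4·3
1 = −4·81 + 25·13
1 = 25·499 − 154·81
81⁻¹ ≡ 345 (mod 499), so k ≡ 345·408 ≡ 42 (mod 499).
x = 23 + 81·42 = 3425.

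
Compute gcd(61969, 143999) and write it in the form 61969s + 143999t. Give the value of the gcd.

1

Repeated division:
143999 = 2·61969 + 20061
61969 = 3·20061 + 1786
20061 = 11·1786 + 415
1786 = 4·415 + 126
415 = 3·126 + 37
126 = 3·37 + 15
37 = 2·15 + 7
15 = 2·7 + 1
7 = 7·1 + 0
gcd(61969, 143999) = 1.
Back-substituting:
1 = 15 − 2·7
1 = −2·37 + 5·15
1 = 5·126 − 17·37
1 = −17·415 + 56·126
1 = 56·1786 − 241·415
1 = −241·20061 + 2707·1786
1 = 2707·61969 − 8362·20061
1 = −8362·143999 + 19431·61969
So 1 = (-8362)·143999 + (19431)·61969.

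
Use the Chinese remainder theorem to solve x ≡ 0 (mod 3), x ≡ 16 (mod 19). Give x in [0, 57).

54

Write x = 0 + 3·k. Then 3·k ≡ 16 − 0 ≡ 16 (mod 19).
Need 3⁻¹ mod 19. Extended Euclid on (19, 3):
19 = 6*3 + 1
3 = 3*1 + 0
Back-substitute:
1 = 19 − 6·3
3⁻¹ ≡ 13 (mod 19), so k ≡ 13·16 ≡ 18 (mod 19).
x = 0 + 3·18 = 54.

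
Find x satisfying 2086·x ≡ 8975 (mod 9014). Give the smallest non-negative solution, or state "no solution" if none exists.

no solution

gcd(2086, 9014):
9014 = 4*2086 + 670
2086 = 3*670 + 76
670 = 8*76 + 62
76 = 1*62 + 14
62 = 4*14 + 6
14 = 2*6 + 2
6 = 3*2 + 0
gcd = 2, but 2 ∤ 8975, so the congruence has no solution.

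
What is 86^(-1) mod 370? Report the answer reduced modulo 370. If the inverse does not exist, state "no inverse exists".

Euclidean algorithm on 370, 86:
370 = 4*86 + 26
86 = 3*26 + 8
26 = 3*8 + 2
8 = 4*2 + 0
The gcd is 2, not 1, hence no inverse exists.

no inverse exists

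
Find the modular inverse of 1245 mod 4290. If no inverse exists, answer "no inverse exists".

Euclidean algorithm on 4290, 1245:
4290 = 3×1245 + 555
1245 = 2×555 + 135
555 = 4×135 + 15
135 = 9×15 + 0
The gcd is 15, not 1, hence no inverse exists.

no inverse exists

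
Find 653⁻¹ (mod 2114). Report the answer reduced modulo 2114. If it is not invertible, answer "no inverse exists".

Extended Euclidean algorithm:
2114 = 3·653 + 155
653 = 4·155 + 33
155 = 4·33 + 23
33 = 1·23 + 10
23 = 2·10 + 3
10 = 3·3 + 1
3 = 3·1 + 0
The gcd is 1. Working backward:
1 = 10 − 3·3
1 = −3·23 + 7·10
1 = 7·33 − 10·23
1 = −10·155 + 47·33
1 = 47·653 − 198·155
1 = −198·2114 + 641·653
So 653·641 ≡ 1 (mod 2114).

641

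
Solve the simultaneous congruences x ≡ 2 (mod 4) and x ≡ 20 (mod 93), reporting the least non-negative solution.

Write x = 2 + 4·k. Then 4·k ≡ 20 − 2 ≡ 18 (mod 93).
Need 4⁻¹ mod 93. Extended Euclid on (93, 4):
93 = 23×4 + 1
4 = 4×1 + 0
Back-substitute:
1 = 93 − 23·4
4⁻¹ ≡ 70 (mod 93), so k ≡ 70·18 ≡ 51 (mod 93).
x = 2 + 4·51 = 206.

206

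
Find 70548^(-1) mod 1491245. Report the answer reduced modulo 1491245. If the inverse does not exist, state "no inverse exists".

1450047

Extended Euclidean algorithm:
1491245 = 21*70548 + 9737
70548 = 7*9737 + 2389
9737 = 4*2389 + 181
2389 = 13*181 + 36
181 = 5*36 + 1
36 = 36*1 + 0
Since gcd(70548, 1491245) = 1, back-substitute to write 1 as a combination:
1 = 181 − 5·36
1 = −5·2389 + 66·181
1 = 66·9737 − 269·2389
1 = −269·70548 + 1949·9737
1 = 1949·1491245 − 41198·70548
Thus 70548·(-41198) ≡ 1 (mod 1491245); reducing, -41198 mod 1491245 = 1450047.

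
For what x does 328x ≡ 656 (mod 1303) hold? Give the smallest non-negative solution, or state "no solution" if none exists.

First find gcd(328, 1303):
1303 = 3*328 + 319
328 = 1*319 + 9
319 = 35*9 + 4
9 = 2*4 + 1
4 = 4*1 + 0
gcd = 1, so a unique solution mod 1303 exists.
Back-substitute for the Bézout coefficients:
1 = 9 − 2·4
1 = −2·319 + 71·9
1 = 71·328 − 73·319
1 = −73·1303 + 290·328
So 328·(290) ≡ 1 (mod 1303), giving 328⁻¹ ≡ 290.
x ≡ 328⁻¹·656 ≡ 290·656 ≡ 2 (mod 1303).

2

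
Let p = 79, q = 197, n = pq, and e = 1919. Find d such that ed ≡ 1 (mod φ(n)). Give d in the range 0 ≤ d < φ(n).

239

φ(n) = (p−1)(q−1) = 78·196 = 15288.
Need d with 1919·d ≡ 1 (mod 15288). Apply the extended Euclidean algorithm:
15288 = 7·1919 + 1855
1919 = 1·1855 + 64
1855 = 28·64 + 63
64 = 1·63 + 1
63 = 63·1 + 0
Back-substitute:
1 = 64 − 63
1 = −1855 + 29·64
1 = 29·1919 − 30·1855
1 = −30·15288 + 239·1919
So 1919·239 ≡ 1 (mod 15288), hence d = 239.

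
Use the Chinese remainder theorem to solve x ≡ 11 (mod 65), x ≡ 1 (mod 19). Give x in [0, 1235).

856

Write x = 11 + 65·k. Then 65·k ≡ 1 − 11 ≡ 9 (mod 19).
Need 65⁻¹ mod 19. Extended Euclid on (19, 8):
19 = 2*8 + 3
8 = 2*3 + 2
3 = 1*2 + 1
2 = 2*1 + 0
Back-substitute:
1 = 3 − 2
1 = −8 + 3·3
1 = 3·19 − 7·8
65⁻¹ ≡ 12 (mod 19), so k ≡ 12·9 ≡ 13 (mod 19).
x = 11 + 65·13 = 856.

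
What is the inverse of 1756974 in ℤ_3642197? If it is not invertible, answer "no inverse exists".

3525021

Run Euclid on (3642197, 1756974):
3642197 = 2×1756974 + 128249
1756974 = 13×128249 + 89737
128249 = 1×89737 + 38512
89737 = 2×38512 + 12713
38512 = 3×12713 + 373
12713 = 34×373 + 31
373 = 12×31 + 1
31 = 31×1 + 0
gcd = 1, so the inverse exists. Back-substitute:
1 = 373 − 12·31
1 = −12·12713 + 409·373
1 = 409·38512 − 1239·12713
1 = −1239·89737 + 2887·38512
1 = 2887·128249 − 4126·89737
1 = −4126·1756974 + 56525·128249
1 = 56525·3642197 − 117176·1756974
So 1756974·(-117176) ≡ 1 (mod 3642197), and -117176 ≡ 3525021 (mod 3642197).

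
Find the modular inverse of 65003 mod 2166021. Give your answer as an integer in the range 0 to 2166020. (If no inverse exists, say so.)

483167

gcd(2166021, 65003) by repeated division:
2166021 = 33*65003 + 20922
65003 = 3*20922 + 2237
20922 = 9*2237 + 789
2237 = 2*789 + 659
789 = 1*659 + 130
659 = 5*130 + 9
130 = 14*9 + 4
9 = 2*4 + 1
4 = 4*1 + 0
gcd = 1, so the inverse exists. Back-substitute:
1 = 9 − 2·4
1 = −2·130 + 29·9
1 = 29·659 − 147·130
1 = −147·789 + 176·659
1 = 176·2237 − 499·789
1 = −499·20922 + 4667·2237
1 = 4667·65003 − 14500·20922
1 = −14500·2166021 + 483167·65003
So 65003·483167 ≡ 1 (mod 2166021).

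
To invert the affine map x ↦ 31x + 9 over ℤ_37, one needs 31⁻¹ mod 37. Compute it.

6

gcd(37, 31) by repeated division:
37 = 1*31 + 6
31 = 5*6 + 1
6 = 6*1 + 0
gcd = 1, so the inverse exists. Back-substitute:
1 = 31 − 5·6
1 = −5·37 + 6·31
So 31·6 ≡ 1 (mod 37).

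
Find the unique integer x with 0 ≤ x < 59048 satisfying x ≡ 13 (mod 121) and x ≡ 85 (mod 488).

Write x = 13 + 121·k. Then 121·k ≡ 85 − 13 ≡ 72 (mod 488).
Need 121⁻¹ mod 488. Extended Euclid on (488, 121):
488 = 4×121 + 4
121 = 30×4 + 1
4 = 4×1 + 0
Back-substitute:
1 = 121 − 30·4
1 = −30·488 + 121·121
121⁻¹ ≡ 121 (mod 488), so k ≡ 121·72 ≡ 416 (mod 488).
x = 13 + 121·416 = 50349.

50349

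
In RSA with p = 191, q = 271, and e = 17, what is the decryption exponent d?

9053

φ(n) = (p−1)(q−1) = 190·270 = 51300.
Need d with 17·d ≡ 1 (mod 51300). Apply the extended Euclidean algorithm:
51300 = 3017·17 + 11
17 = 1·11 + 6
11 = 1·6 + 5
6 = 1·5 + 1
5 = 5·1 + 0
Back-substitute:
1 = 6 − 5
1 = −11 + 2·6
1 = 2·17 − 3·11
1 = −3·51300 + 9053·17
So 17·9053 ≡ 1 (mod 51300), hence d = 9053.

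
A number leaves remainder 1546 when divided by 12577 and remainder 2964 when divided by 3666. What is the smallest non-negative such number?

Write x = 1546 + 12577·k. Then 12577·k ≡ 2964 − 1546 ≡ 1418 (mod 3666).
Need 12577⁻¹ mod 3666. Extended Euclid on (3666, 1579):
3666 = 2*1579 + 508
1579 = 3*508 + 55
508 = 9*55 + 13
55 = 4*13 + 3
13 = 4*3 + 1
3 = 3*1 + 0
Back-substitute:
1 = 13 − 4·3
1 = −4·55 + 17·13
1 = 17·508 − 157·55
1 = −157·1579 + 488·508
1 = 488·3666 − 1133·1579
12577⁻¹ ≡ 2533 (mod 3666), so k ≡ 2533·1418 ≡ 2780 (mod 3666).
x = 1546 + 12577·2780 = 34965606.

34965606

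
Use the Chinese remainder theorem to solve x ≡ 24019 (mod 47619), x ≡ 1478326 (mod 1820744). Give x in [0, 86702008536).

58136013502

Write x = 24019 + 47619·k. Then 47619·k ≡ 1478326 − 24019 ≡ 1454307 (mod 1820744).
Need 47619⁻¹ mod 1820744. Extended Euclid on (1820744, 47619):
1820744 = 38·47619 + 11222
47619 = 4·11222 + 2731
11222 = 4·2731 + 298
2731 = 9·298 + 49
298 = 6·49 + 4
49 = 12·4 + 1
4 = 4·1 + 0
Back-substitute:
1 = 49 − 12·4
1 = −12·298 + 73·49
1 = 73·2731 − 669·298
1 = −669·11222 + 2749·2731
1 = 2749·47619 − 11665·11222
1 = −11665·1820744 + 446019·47619
47619⁻¹ ≡ 446019 (mod 1820744), so k ≡ 446019·1454307 ≡ 1220857 (mod 1820744).
x = 24019 + 47619·1220857 = 58136013502.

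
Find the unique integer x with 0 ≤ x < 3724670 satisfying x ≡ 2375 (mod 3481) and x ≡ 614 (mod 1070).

3305844

Write x = 2375 + 3481·k. Then 3481·k ≡ 614 − 2375 ≡ 379 (mod 1070).
Need 3481⁻¹ mod 1070. Extended Euclid on (1070, 271):
1070 = 3·271 + 257
271 = 1·257 + 14
257 = 18·14 + 5
14 = 2·5 + 4
5 = 1·4 + 1
4 = 4·1 + 0
Back-substitute:
1 = 5 − 4
1 = −14 + 3·5
1 = 3·257 − 55·14
1 = −55·271 + 58·257
1 = 58·1070 − 229·271
3481⁻¹ ≡ 841 (mod 1070), so k ≡ 841·379 ≡ 949 (mod 1070).
x = 2375 + 3481·949 = 3305844.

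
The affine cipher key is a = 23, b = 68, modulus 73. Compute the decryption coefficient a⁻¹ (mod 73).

Extended Euclidean algorithm:
73 = 3·23 + 4
23 = 5·4 + 3
4 = 1·3 + 1
3 = 3·1 + 0
The gcd is 1. Working backward:
1 = 4 − 3
1 = −23 + 6·4
1 = 6·73 − 19·23
Thus 23·(-19) ≡ 1 (mod 73); reducing, -19 mod 73 = 54.

54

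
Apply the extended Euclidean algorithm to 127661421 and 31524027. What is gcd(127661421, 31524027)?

Repeated division:
127661421 = 4×31524027 + 1565313
31524027 = 20×1565313 + 217767
1565313 = 7×217767 + 40944
217767 = 5×40944 + 13047
40944 = 3×13047 + 1803
13047 = 7×1803 + 426
1803 = 4×426 + 99
426 = 4×99 + 30
99 = 3×30 + 9
30 = 3×9 + 3
9 = 3×3 + 0
gcd(127661421, 31524027) = 3.
Express as a combination:
3 = 30 − 3·9
3 = −3·99 + 10·30
3 = 10·426 − 43·99
3 = −43·1803 + 182·426
3 = 182·13047 − 1317·1803
3 = −1317·40944 + 4133·13047
3 = 4133·217767 − 21982·40944
3 = −21982·1565313 + 158007·217767
3 = 158007·31524027 − 3182122·1565313
3 = −3182122·127661421 + 12886495·31524027
So 3 = (-3182122)·127661421 + (12886495)·31524027.

3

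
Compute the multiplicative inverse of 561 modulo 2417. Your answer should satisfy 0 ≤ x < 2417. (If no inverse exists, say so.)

1439

Extended Euclidean algorithm:
2417 = 4×561 + 173
561 = 3×173 + 42
173 = 4×42 + 5
42 = 8×5 + 2
5 = 2×2 + 1
2 = 2×1 + 0
Since gcd(561, 2417) = 1, back-substitute to write 1 as a combination:
1 = 5 − 2·2
1 = −2·42 + 17·5
1 = 17·173 − 70·42
1 = −70·561 + 227·173
1 = 227·2417 − 978·561
So 561·(-978) ≡ 1 (mod 2417), and -978 ≡ 1439 (mod 2417).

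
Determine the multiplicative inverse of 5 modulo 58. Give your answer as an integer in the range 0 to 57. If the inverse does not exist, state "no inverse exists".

gcd(58, 5) by repeated division:
58 = 11*5 + 3
5 = 1*3 + 2
3 = 1*2 + 1
2 = 2*1 + 0
Since gcd(5, 58) = 1, back-substitute to write 1 as a combination:
1 = 3 − 2
1 = −5 + 2·3
1 = 2·58 − 23·5
So 5·(-23) ≡ 1 (mod 58), and -23 ≡ 35 (mod 58).

35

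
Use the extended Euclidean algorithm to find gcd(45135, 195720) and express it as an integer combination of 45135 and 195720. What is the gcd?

15

Euclidean algorithm:
195720 = 4*45135 + 15180
45135 = 2*15180 + 14775
15180 = 1*14775 + 405
14775 = 36*405 + 195
405 = 2*195 + 15
195 = 13*15 + 0
gcd(45135, 195720) = 15.
Working backward:
15 = 405 − 2·195
15 = −2·14775 + 73·405
15 = 73·15180 − 75·14775
15 = −75·45135 + 223·15180
15 = 223·195720 − 967·45135
So 15 = (223)·195720 + (-967)·45135.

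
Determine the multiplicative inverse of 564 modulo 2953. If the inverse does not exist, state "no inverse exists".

Extended Euclidean algorithm:
2953 = 5×564 + 133
564 = 4×133 + 32
133 = 4×32 + 5
32 = 6×5 + 2
5 = 2×2 + 1
2 = 2×1 + 0
Since gcd(564, 2953) = 1, back-substitute to write 1 as a combination:
1 = 5 − 2·2
1 = −2·32 + 13·5
1 = 13·133 − 54·32
1 = −54·564 + 229·133
1 = 229·2953 − 1199·564
Hence 564⁻¹ ≡ -1199 ≡ 1754 (mod 2953).

1754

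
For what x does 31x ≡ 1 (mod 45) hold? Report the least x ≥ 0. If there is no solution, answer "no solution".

16

First find gcd(31, 45):
45 = 1×31 + 14
31 = 2×14 + 3
14 = 4×3 + 2
3 = 1×2 + 1
2 = 2×1 + 0
gcd = 1, so a unique solution mod 45 exists.
Back-substitute for the Bézout coefficients:
1 = 3 − 2
1 = −14 + 5·3
1 = 5·31 − 11·14
1 = −11·45 + 16·31
So 31·(16) ≡ 1 (mod 45), giving 31⁻¹ ≡ 16.
x ≡ 31⁻¹·1 ≡ 16·1 ≡ 16 (mod 45).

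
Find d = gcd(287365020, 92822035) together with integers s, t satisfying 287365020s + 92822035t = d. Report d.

5

Euclidean algorithm:
287365020 = 3*92822035 + 8898915
92822035 = 10*8898915 + 3832885
8898915 = 2*3832885 + 1233145
3832885 = 3*1233145 + 133450
1233145 = 9*133450 + 32095
133450 = 4*32095 + 5070
32095 = 6*5070 + 1675
5070 = 3*1675 + 45
1675 = 37*45 + 10
45 = 4*10 + 5
10 = 2*5 + 0
gcd(287365020, 92822035) = 5.
Working backward:
5 = 45 − 4·10
5 = −4·1675 + 149·45
5 = 149·5070 − 451·1675
5 = −451·32095 + 2855·5070
5 = 2855·133450 − 11871·32095
5 = −11871·1233145 + 109694·133450
5 = 109694·3832885 − 340953·1233145
5 = −340953·8898915 + 791600·3832885
5 = 791600·92822035 − 8256953·8898915
5 = −8256953·287365020 + 25562459·92822035
So 5 = (-8256953)·287365020 + (25562459)·92822035.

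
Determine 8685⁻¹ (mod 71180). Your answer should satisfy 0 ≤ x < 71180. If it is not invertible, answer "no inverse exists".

no inverse exists

Euclidean algorithm on 71180, 8685:
71180 = 8·8685 + 1700
8685 = 5·1700 + 185
1700 = 9·185 + 35
185 = 5·35 + 10
35 = 3·10 + 5
10 = 2·5 + 0
The gcd is 5, not 1, hence no inverse exists.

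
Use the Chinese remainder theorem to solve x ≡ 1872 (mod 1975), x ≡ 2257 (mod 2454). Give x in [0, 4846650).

Write x = 1872 + 1975·k. Then 1975·k ≡ 2257 − 1872 ≡ 385 (mod 2454).
Need 1975⁻¹ mod 2454. Extended Euclid on (2454, 1975):
2454 = 1*1975 + 479
1975 = 4*479 + 59
479 = 8*59 + 7
59 = 8*7 + 3
7 = 2*3 + 1
3 = 3*1 + 0
Back-substitute:
1 = 7 − 2·3
1 = −2·59 + 17·7
1 = 17·479 − 138·59
1 = −138·1975 + 569·479
1 = 569·2454 − 707·1975
1975⁻¹ ≡ 1747 (mod 2454), so k ≡ 1747·385 ≡ 199 (mod 2454).
x = 1872 + 1975·199 = 394897.

394897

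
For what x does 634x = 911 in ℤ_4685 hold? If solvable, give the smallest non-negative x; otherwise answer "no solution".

3009

First find gcd(634, 4685):
4685 = 7×634 + 247
634 = 2×247 + 140
247 = 1×140 + 107
140 = 1×107 + 33
107 = 3×33 + 8
33 = 4×8 + 1
8 = 8×1 + 0
gcd = 1, so a unique solution mod 4685 exists.
Back-substitute for the Bézout coefficients:
1 = 33 − 4·8
1 = −4·107 + 13·33
1 = 13·140 − 17·107
1 = −17·247 + 30·140
1 = 30·634 − 77·247
1 = −77·4685 + 569·634
So 634·(569) ≡ 1 (mod 4685), giving 634⁻¹ ≡ 569.
x ≡ 634⁻¹·911 ≡ 569·911 ≡ 3009 (mod 4685).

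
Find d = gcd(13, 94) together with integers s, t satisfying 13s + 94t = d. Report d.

Euclidean algorithm:
94 = 7*13 + 3
13 = 4*3 + 1
3 = 3*1 + 0
gcd(13, 94) = 1.
Express as a combination:
1 = 13 − 4·3
1 = −4·94 + 29·13
So 1 = (-4)·94 + (29)·13.

1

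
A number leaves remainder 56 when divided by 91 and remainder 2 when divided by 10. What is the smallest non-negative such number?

Write x = 56 + 91·k. Then 91·k ≡ 2 − 56 ≡ 6 (mod 10).
Need 91⁻¹ mod 10. Extended Euclid on (10, 1):
10 = 10×1 + 0
91⁻¹ ≡ 1 (mod 10), so k ≡ 1·6 ≡ 6 (mod 10).
x = 56 + 91·6 = 602.

602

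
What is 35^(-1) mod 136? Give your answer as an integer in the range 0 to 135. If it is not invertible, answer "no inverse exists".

Apply the Euclidean algorithm to 136 and 35:
136 = 3×35 + 31
35 = 1×31 + 4
31 = 7×4 + 3
4 = 1×3 + 1
3 = 3×1 + 0
The gcd is 1. Working backward:
1 = 4 − 3
1 = −31 + 8·4
1 = 8·35 − 9·31
1 = −9·136 + 35·35
So 35·35 ≡ 1 (mod 136).

35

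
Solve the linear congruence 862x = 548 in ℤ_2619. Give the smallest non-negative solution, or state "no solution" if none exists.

347

First find gcd(862, 2619):
2619 = 3·862 + 33
862 = 26·33 + 4
33 = 8·4 + 1
4 = 4·1 + 0
gcd = 1, so a unique solution mod 2619 exists.
Back-substitute for the Bézout coefficients:
1 = 33 − 8·4
1 = −8·862 + 209·33
1 = 209·2619 − 635·862
So 862·(-635) ≡ 1 (mod 2619), giving 862⁻¹ ≡ 1984.
x ≡ 862⁻¹·548 ≡ 1984·548 ≡ 347 (mod 2619).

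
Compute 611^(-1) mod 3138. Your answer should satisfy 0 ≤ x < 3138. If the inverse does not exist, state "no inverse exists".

1361

Apply the Euclidean algorithm to 3138 and 611:
3138 = 5·611 + 83
611 = 7·83 + 30
83 = 2·30 + 23
30 = 1·23 + 7
23 = 3·7 + 2
7 = 3·2 + 1
2 = 2·1 + 0
Since gcd(611, 3138) = 1, back-substitute to write 1 as a combination:
1 = 7 − 3·2
1 = −3·23 + 10·7
1 = 10·30 − 13·23
1 = −13·83 + 36·30
1 = 36·611 − 265·83
1 = −265·3138 + 1361·611
So 611·1361 ≡ 1 (mod 3138).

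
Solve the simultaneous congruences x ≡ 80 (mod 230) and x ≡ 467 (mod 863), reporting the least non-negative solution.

Write x = 80 + 230·k. Then 230·k ≡ 467 − 80 ≡ 387 (mod 863).
Need 230⁻¹ mod 863. Extended Euclid on (863, 230):
863 = 3×230 + 173
230 = 1×173 + 57
173 = 3×57 + 2
57 = 28×2 + 1
2 = 2×1 + 0
Back-substitute:
1 = 57 − 28·2
1 = −28·173 + 85·57
1 = 85·230 − 113·173
1 = −113·863 + 424·230
230⁻¹ ≡ 424 (mod 863), so k ≡ 424·387 ≡ 118 (mod 863).
x = 80 + 230·118 = 27220.

27220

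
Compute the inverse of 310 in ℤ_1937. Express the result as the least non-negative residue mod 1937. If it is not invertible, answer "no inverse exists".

Run Euclid on (1937, 310):
1937 = 6*310 + 77
310 = 4*77 + 2
77 = 38*2 + 1
2 = 2*1 + 0
Since gcd(310, 1937) = 1, back-substitute to write 1 as a combination:
1 = 77 − 38·2
1 = −38·310 + 153·77
1 = 153·1937 − 956·310
So 310·(-956) ≡ 1 (mod 1937), and -956 ≡ 981 (mod 1937).

981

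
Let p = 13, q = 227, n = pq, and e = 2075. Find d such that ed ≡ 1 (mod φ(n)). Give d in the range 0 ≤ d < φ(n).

1571

φ(n) = (p−1)(q−1) = 12·226 = 2712.
Need d with 2075·d ≡ 1 (mod 2712). Apply the extended Euclidean algorithm:
2712 = 1·2075 + 637
2075 = 3·637 + 164
637 = 3·164 + 145
164 = 1·145 + 19
145 = 7·19 + 12
19 = 1·12 + 7
12 = 1·7 + 5
7 = 1·5 + 2
5 = 2·2 + 1
2 = 2·1 + 0
Back-substitute:
1 = 5 − 2·2
1 = −2·7 + 3·5
1 = 3·12 − 5·7
1 = −5·19 + 8·12
1 = 8·145 − 61·19
1 = −61·164 + 69·145
1 = 69·637 − 268·164
1 = −268·2075 + 873·637
1 = 873·2712 − 1141·2075
So 2075·(-1141) ≡ 1 (mod 2712), hence d ≡ -1141 ≡ 1571 (mod 2712).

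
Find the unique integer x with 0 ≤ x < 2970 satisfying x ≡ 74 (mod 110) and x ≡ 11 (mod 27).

1064

Write x = 74 + 110·k. Then 110·k ≡ 11 − 74 ≡ 18 (mod 27).
Need 110⁻¹ mod 27. Extended Euclid on (27, 2):
27 = 13*2 + 1
2 = 2*1 + 0
Back-substitute:
1 = 27 − 13·2
110⁻¹ ≡ 14 (mod 27), so k ≡ 14·18 ≡ 9 (mod 27).
x = 74 + 110·9 = 1064.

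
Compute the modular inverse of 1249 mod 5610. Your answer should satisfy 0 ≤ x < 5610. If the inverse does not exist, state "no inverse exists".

1069

Apply the Euclidean algorithm to 5610 and 1249:
5610 = 4×1249 + 614
1249 = 2×614 + 21
614 = 29×21 + 5
21 = 4×5 + 1
5 = 5×1 + 0
Since gcd(1249, 5610) = 1, back-substitute to write 1 as a combination:
1 = 21 − 4·5
1 = −4·614 + 117·21
1 = 117·1249 − 238·614
1 = −238·5610 + 1069·1249
So 1249·1069 ≡ 1 (mod 5610).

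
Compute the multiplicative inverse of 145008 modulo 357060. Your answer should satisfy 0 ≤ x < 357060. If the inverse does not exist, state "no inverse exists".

Compute gcd(145008, 357060):
357060 = 2*145008 + 67044
145008 = 2*67044 + 10920
67044 = 6*10920 + 1524
10920 = 7*1524 + 252
1524 = 6*252 + 12
252 = 21*12 + 0
Since gcd = 12 > 1, 145008 is not a unit mod 357060.

no inverse exists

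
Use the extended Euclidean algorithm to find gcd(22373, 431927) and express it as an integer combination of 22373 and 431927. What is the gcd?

Euclidean algorithm:
431927 = 19×22373 + 6840
22373 = 3×6840 + 1853
6840 = 3×1853 + 1281
1853 = 1×1281 + 572
1281 = 2×572 + 137
572 = 4×137 + 24
137 = 5×24 + 17
24 = 1×17 + 7
17 = 2×7 + 3
7 = 2×3 + 1
3 = 3×1 + 0
gcd(22373, 431927) = 1.
Working backward:
1 = 7 − 2·3
1 = −2·17 + 5·7
1 = 5·24 − 7·17
1 = −7·137 + 40·24
1 = 40·572 − 167·137
1 = −167·1281 + 374·572
1 = 374·1853 − 541·1281
1 = −541·6840 + 1997·1853
1 = 1997·22373 − 6532·6840
1 = −6532·431927 + 126105·22373
So 1 = (-6532)·431927 + (126105)·22373.

1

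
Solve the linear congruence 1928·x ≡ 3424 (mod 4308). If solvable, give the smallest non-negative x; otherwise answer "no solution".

185

First find gcd(1928, 4308):
4308 = 2*1928 + 452
1928 = 4*452 + 120
452 = 3*120 + 92
120 = 1*92 + 28
92 = 3*28 + 8
28 = 3*8 + 4
8 = 2*4 + 0
gcd = 4 and 4 | 3424, so solutions exist. Divide through by 4: 482x ≡ 856 (mod 1077).
Now find 482⁻¹ mod 1077:
1077 = 2×482 + 113
482 = 4×113 + 30
113 = 3×30 + 23
30 = 1×23 + 7
23 = 3×7 + 2
7 = 3×2 + 1
2 = 2×1 + 0
Back-substitute:
1 = 7 − 3·2
1 = −3·23 + 10·7
1 = 10·30 − 13·23
1 = −13·113 + 49·30
1 = 49·482 − 209·113
1 = −209·1077 + 467·482
So 482⁻¹ ≡ 467 (mod 1077).
Then x ≡ 467·856 ≡ 185 (mod 1077); the smallest non-negative solution is x = 185.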